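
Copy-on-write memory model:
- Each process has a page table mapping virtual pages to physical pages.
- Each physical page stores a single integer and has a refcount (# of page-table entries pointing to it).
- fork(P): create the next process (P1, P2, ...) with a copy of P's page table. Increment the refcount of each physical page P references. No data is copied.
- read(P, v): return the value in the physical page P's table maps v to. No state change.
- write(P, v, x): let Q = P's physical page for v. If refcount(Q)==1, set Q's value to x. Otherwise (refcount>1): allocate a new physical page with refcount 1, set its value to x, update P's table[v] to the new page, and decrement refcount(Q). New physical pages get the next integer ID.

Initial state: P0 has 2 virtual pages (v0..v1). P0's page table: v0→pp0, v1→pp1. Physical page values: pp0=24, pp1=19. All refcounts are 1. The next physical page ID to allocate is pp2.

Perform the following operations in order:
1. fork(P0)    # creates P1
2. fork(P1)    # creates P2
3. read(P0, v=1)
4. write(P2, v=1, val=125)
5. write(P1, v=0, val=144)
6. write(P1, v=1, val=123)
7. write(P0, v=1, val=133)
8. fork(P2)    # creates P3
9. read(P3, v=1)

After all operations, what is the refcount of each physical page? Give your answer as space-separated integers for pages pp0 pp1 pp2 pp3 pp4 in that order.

Answer: 3 1 2 1 1

Derivation:
Op 1: fork(P0) -> P1. 2 ppages; refcounts: pp0:2 pp1:2
Op 2: fork(P1) -> P2. 2 ppages; refcounts: pp0:3 pp1:3
Op 3: read(P0, v1) -> 19. No state change.
Op 4: write(P2, v1, 125). refcount(pp1)=3>1 -> COPY to pp2. 3 ppages; refcounts: pp0:3 pp1:2 pp2:1
Op 5: write(P1, v0, 144). refcount(pp0)=3>1 -> COPY to pp3. 4 ppages; refcounts: pp0:2 pp1:2 pp2:1 pp3:1
Op 6: write(P1, v1, 123). refcount(pp1)=2>1 -> COPY to pp4. 5 ppages; refcounts: pp0:2 pp1:1 pp2:1 pp3:1 pp4:1
Op 7: write(P0, v1, 133). refcount(pp1)=1 -> write in place. 5 ppages; refcounts: pp0:2 pp1:1 pp2:1 pp3:1 pp4:1
Op 8: fork(P2) -> P3. 5 ppages; refcounts: pp0:3 pp1:1 pp2:2 pp3:1 pp4:1
Op 9: read(P3, v1) -> 125. No state change.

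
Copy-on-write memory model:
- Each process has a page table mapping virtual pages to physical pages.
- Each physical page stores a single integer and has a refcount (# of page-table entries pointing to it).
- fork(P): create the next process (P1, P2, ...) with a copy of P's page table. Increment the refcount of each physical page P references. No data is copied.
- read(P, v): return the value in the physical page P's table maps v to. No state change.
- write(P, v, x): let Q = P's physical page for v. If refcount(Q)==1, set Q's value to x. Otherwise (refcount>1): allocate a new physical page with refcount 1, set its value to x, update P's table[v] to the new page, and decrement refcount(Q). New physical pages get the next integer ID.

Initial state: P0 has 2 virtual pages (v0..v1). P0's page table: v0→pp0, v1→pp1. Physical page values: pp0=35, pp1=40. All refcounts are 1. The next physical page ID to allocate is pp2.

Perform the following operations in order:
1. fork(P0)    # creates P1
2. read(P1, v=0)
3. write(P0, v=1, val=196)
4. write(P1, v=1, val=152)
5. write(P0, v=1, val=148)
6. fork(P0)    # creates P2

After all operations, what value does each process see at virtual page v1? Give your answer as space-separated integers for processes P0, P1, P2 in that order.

Op 1: fork(P0) -> P1. 2 ppages; refcounts: pp0:2 pp1:2
Op 2: read(P1, v0) -> 35. No state change.
Op 3: write(P0, v1, 196). refcount(pp1)=2>1 -> COPY to pp2. 3 ppages; refcounts: pp0:2 pp1:1 pp2:1
Op 4: write(P1, v1, 152). refcount(pp1)=1 -> write in place. 3 ppages; refcounts: pp0:2 pp1:1 pp2:1
Op 5: write(P0, v1, 148). refcount(pp2)=1 -> write in place. 3 ppages; refcounts: pp0:2 pp1:1 pp2:1
Op 6: fork(P0) -> P2. 3 ppages; refcounts: pp0:3 pp1:1 pp2:2
P0: v1 -> pp2 = 148
P1: v1 -> pp1 = 152
P2: v1 -> pp2 = 148

Answer: 148 152 148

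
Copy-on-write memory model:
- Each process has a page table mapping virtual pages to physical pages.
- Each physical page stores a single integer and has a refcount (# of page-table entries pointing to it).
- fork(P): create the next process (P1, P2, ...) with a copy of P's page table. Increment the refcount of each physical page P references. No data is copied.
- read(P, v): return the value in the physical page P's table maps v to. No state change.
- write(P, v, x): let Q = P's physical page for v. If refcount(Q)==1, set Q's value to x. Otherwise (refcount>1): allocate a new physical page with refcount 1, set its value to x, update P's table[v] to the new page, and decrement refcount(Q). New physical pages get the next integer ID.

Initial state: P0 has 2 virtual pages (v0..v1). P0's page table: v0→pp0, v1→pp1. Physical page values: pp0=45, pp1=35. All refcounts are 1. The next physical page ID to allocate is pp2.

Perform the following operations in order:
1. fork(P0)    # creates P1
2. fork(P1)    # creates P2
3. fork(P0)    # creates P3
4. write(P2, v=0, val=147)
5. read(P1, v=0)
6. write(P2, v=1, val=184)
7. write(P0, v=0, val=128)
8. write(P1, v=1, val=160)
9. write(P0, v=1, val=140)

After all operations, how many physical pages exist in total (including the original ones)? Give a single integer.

Op 1: fork(P0) -> P1. 2 ppages; refcounts: pp0:2 pp1:2
Op 2: fork(P1) -> P2. 2 ppages; refcounts: pp0:3 pp1:3
Op 3: fork(P0) -> P3. 2 ppages; refcounts: pp0:4 pp1:4
Op 4: write(P2, v0, 147). refcount(pp0)=4>1 -> COPY to pp2. 3 ppages; refcounts: pp0:3 pp1:4 pp2:1
Op 5: read(P1, v0) -> 45. No state change.
Op 6: write(P2, v1, 184). refcount(pp1)=4>1 -> COPY to pp3. 4 ppages; refcounts: pp0:3 pp1:3 pp2:1 pp3:1
Op 7: write(P0, v0, 128). refcount(pp0)=3>1 -> COPY to pp4. 5 ppages; refcounts: pp0:2 pp1:3 pp2:1 pp3:1 pp4:1
Op 8: write(P1, v1, 160). refcount(pp1)=3>1 -> COPY to pp5. 6 ppages; refcounts: pp0:2 pp1:2 pp2:1 pp3:1 pp4:1 pp5:1
Op 9: write(P0, v1, 140). refcount(pp1)=2>1 -> COPY to pp6. 7 ppages; refcounts: pp0:2 pp1:1 pp2:1 pp3:1 pp4:1 pp5:1 pp6:1

Answer: 7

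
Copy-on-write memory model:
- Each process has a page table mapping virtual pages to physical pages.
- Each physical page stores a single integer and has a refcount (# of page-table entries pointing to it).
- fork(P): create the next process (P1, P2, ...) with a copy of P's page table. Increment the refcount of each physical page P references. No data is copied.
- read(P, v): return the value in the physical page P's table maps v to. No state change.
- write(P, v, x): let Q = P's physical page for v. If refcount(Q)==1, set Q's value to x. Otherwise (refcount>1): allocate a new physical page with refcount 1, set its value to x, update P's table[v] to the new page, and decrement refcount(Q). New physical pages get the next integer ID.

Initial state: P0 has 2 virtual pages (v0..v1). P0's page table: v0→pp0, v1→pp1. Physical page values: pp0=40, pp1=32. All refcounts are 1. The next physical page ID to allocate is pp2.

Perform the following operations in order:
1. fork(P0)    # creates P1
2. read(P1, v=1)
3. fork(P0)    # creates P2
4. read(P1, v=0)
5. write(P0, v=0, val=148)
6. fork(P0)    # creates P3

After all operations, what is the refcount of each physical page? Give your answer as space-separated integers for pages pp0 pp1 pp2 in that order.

Answer: 2 4 2

Derivation:
Op 1: fork(P0) -> P1. 2 ppages; refcounts: pp0:2 pp1:2
Op 2: read(P1, v1) -> 32. No state change.
Op 3: fork(P0) -> P2. 2 ppages; refcounts: pp0:3 pp1:3
Op 4: read(P1, v0) -> 40. No state change.
Op 5: write(P0, v0, 148). refcount(pp0)=3>1 -> COPY to pp2. 3 ppages; refcounts: pp0:2 pp1:3 pp2:1
Op 6: fork(P0) -> P3. 3 ppages; refcounts: pp0:2 pp1:4 pp2:2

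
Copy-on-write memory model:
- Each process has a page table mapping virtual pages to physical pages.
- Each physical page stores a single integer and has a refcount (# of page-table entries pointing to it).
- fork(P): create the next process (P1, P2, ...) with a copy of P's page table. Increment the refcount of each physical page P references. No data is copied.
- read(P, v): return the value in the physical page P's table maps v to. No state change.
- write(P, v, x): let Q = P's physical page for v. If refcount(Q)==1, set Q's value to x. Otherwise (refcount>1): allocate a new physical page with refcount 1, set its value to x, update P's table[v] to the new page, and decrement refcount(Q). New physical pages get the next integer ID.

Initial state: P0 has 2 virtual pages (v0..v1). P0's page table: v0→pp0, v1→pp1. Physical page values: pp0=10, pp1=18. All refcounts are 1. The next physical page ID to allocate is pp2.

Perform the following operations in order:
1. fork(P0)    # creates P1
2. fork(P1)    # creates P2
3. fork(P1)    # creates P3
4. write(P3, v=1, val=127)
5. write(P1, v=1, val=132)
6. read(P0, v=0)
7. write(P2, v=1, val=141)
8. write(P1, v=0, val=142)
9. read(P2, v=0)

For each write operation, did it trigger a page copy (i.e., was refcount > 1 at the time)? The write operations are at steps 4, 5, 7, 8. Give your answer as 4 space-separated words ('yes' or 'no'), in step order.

Op 1: fork(P0) -> P1. 2 ppages; refcounts: pp0:2 pp1:2
Op 2: fork(P1) -> P2. 2 ppages; refcounts: pp0:3 pp1:3
Op 3: fork(P1) -> P3. 2 ppages; refcounts: pp0:4 pp1:4
Op 4: write(P3, v1, 127). refcount(pp1)=4>1 -> COPY to pp2. 3 ppages; refcounts: pp0:4 pp1:3 pp2:1
Op 5: write(P1, v1, 132). refcount(pp1)=3>1 -> COPY to pp3. 4 ppages; refcounts: pp0:4 pp1:2 pp2:1 pp3:1
Op 6: read(P0, v0) -> 10. No state change.
Op 7: write(P2, v1, 141). refcount(pp1)=2>1 -> COPY to pp4. 5 ppages; refcounts: pp0:4 pp1:1 pp2:1 pp3:1 pp4:1
Op 8: write(P1, v0, 142). refcount(pp0)=4>1 -> COPY to pp5. 6 ppages; refcounts: pp0:3 pp1:1 pp2:1 pp3:1 pp4:1 pp5:1
Op 9: read(P2, v0) -> 10. No state change.

yes yes yes yes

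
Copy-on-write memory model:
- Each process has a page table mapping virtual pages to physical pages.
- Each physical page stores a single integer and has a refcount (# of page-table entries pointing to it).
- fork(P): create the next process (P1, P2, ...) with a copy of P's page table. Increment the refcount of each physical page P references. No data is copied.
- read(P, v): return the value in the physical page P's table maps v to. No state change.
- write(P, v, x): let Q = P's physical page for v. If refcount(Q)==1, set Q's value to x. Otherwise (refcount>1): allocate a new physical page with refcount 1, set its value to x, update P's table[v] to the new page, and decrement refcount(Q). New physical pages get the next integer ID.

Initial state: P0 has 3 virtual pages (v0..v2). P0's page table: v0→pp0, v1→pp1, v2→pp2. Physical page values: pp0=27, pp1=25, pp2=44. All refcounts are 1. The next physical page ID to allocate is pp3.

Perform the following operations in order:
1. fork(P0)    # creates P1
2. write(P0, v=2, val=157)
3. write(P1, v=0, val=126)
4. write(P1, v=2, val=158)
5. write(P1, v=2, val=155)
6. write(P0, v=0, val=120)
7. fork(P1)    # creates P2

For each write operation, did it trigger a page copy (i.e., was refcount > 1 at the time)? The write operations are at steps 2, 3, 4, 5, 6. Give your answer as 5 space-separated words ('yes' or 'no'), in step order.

Op 1: fork(P0) -> P1. 3 ppages; refcounts: pp0:2 pp1:2 pp2:2
Op 2: write(P0, v2, 157). refcount(pp2)=2>1 -> COPY to pp3. 4 ppages; refcounts: pp0:2 pp1:2 pp2:1 pp3:1
Op 3: write(P1, v0, 126). refcount(pp0)=2>1 -> COPY to pp4. 5 ppages; refcounts: pp0:1 pp1:2 pp2:1 pp3:1 pp4:1
Op 4: write(P1, v2, 158). refcount(pp2)=1 -> write in place. 5 ppages; refcounts: pp0:1 pp1:2 pp2:1 pp3:1 pp4:1
Op 5: write(P1, v2, 155). refcount(pp2)=1 -> write in place. 5 ppages; refcounts: pp0:1 pp1:2 pp2:1 pp3:1 pp4:1
Op 6: write(P0, v0, 120). refcount(pp0)=1 -> write in place. 5 ppages; refcounts: pp0:1 pp1:2 pp2:1 pp3:1 pp4:1
Op 7: fork(P1) -> P2. 5 ppages; refcounts: pp0:1 pp1:3 pp2:2 pp3:1 pp4:2

yes yes no no no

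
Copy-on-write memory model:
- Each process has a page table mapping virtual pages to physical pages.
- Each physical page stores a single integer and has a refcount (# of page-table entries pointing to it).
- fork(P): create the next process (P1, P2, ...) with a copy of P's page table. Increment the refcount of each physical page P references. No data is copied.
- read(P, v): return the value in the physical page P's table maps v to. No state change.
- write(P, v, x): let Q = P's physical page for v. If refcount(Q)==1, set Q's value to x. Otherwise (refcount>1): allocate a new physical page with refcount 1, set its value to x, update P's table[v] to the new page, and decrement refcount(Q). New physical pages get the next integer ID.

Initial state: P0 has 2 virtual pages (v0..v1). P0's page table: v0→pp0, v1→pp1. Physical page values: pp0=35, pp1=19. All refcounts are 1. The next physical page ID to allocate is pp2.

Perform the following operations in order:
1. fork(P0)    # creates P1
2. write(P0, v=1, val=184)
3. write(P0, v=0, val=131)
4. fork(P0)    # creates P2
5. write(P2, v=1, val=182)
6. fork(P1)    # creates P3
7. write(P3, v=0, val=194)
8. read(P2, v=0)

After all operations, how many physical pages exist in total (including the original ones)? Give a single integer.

Answer: 6

Derivation:
Op 1: fork(P0) -> P1. 2 ppages; refcounts: pp0:2 pp1:2
Op 2: write(P0, v1, 184). refcount(pp1)=2>1 -> COPY to pp2. 3 ppages; refcounts: pp0:2 pp1:1 pp2:1
Op 3: write(P0, v0, 131). refcount(pp0)=2>1 -> COPY to pp3. 4 ppages; refcounts: pp0:1 pp1:1 pp2:1 pp3:1
Op 4: fork(P0) -> P2. 4 ppages; refcounts: pp0:1 pp1:1 pp2:2 pp3:2
Op 5: write(P2, v1, 182). refcount(pp2)=2>1 -> COPY to pp4. 5 ppages; refcounts: pp0:1 pp1:1 pp2:1 pp3:2 pp4:1
Op 6: fork(P1) -> P3. 5 ppages; refcounts: pp0:2 pp1:2 pp2:1 pp3:2 pp4:1
Op 7: write(P3, v0, 194). refcount(pp0)=2>1 -> COPY to pp5. 6 ppages; refcounts: pp0:1 pp1:2 pp2:1 pp3:2 pp4:1 pp5:1
Op 8: read(P2, v0) -> 131. No state change.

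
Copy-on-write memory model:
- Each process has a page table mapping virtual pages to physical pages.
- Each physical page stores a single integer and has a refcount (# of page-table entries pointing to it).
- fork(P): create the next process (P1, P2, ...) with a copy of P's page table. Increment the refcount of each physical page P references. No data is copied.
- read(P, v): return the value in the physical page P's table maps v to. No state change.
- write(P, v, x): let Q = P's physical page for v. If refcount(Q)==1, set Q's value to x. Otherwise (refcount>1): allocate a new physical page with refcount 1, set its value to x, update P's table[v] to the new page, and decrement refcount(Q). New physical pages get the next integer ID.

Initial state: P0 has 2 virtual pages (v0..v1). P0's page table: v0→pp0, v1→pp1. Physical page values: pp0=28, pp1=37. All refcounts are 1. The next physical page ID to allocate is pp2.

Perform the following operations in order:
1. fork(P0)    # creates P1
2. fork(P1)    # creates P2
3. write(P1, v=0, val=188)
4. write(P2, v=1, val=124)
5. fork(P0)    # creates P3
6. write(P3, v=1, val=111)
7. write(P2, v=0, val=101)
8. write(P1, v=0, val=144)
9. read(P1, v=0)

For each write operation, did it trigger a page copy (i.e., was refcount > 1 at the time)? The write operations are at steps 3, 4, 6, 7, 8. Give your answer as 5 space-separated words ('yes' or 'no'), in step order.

Op 1: fork(P0) -> P1. 2 ppages; refcounts: pp0:2 pp1:2
Op 2: fork(P1) -> P2. 2 ppages; refcounts: pp0:3 pp1:3
Op 3: write(P1, v0, 188). refcount(pp0)=3>1 -> COPY to pp2. 3 ppages; refcounts: pp0:2 pp1:3 pp2:1
Op 4: write(P2, v1, 124). refcount(pp1)=3>1 -> COPY to pp3. 4 ppages; refcounts: pp0:2 pp1:2 pp2:1 pp3:1
Op 5: fork(P0) -> P3. 4 ppages; refcounts: pp0:3 pp1:3 pp2:1 pp3:1
Op 6: write(P3, v1, 111). refcount(pp1)=3>1 -> COPY to pp4. 5 ppages; refcounts: pp0:3 pp1:2 pp2:1 pp3:1 pp4:1
Op 7: write(P2, v0, 101). refcount(pp0)=3>1 -> COPY to pp5. 6 ppages; refcounts: pp0:2 pp1:2 pp2:1 pp3:1 pp4:1 pp5:1
Op 8: write(P1, v0, 144). refcount(pp2)=1 -> write in place. 6 ppages; refcounts: pp0:2 pp1:2 pp2:1 pp3:1 pp4:1 pp5:1
Op 9: read(P1, v0) -> 144. No state change.

yes yes yes yes no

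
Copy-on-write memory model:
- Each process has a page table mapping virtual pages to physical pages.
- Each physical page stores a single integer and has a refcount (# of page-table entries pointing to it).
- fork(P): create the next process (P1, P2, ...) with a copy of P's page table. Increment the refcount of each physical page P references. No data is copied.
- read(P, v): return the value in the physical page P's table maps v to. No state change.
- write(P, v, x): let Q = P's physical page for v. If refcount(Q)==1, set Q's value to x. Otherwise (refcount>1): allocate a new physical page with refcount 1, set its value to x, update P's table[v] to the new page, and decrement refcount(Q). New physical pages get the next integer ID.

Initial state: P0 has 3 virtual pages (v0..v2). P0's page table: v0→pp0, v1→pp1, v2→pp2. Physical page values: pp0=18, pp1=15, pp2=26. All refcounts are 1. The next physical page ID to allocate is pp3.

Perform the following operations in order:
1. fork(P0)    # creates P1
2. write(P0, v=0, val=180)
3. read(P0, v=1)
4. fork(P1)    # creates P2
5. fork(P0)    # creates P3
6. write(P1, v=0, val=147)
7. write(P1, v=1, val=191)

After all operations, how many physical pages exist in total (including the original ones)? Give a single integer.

Answer: 6

Derivation:
Op 1: fork(P0) -> P1. 3 ppages; refcounts: pp0:2 pp1:2 pp2:2
Op 2: write(P0, v0, 180). refcount(pp0)=2>1 -> COPY to pp3. 4 ppages; refcounts: pp0:1 pp1:2 pp2:2 pp3:1
Op 3: read(P0, v1) -> 15. No state change.
Op 4: fork(P1) -> P2. 4 ppages; refcounts: pp0:2 pp1:3 pp2:3 pp3:1
Op 5: fork(P0) -> P3. 4 ppages; refcounts: pp0:2 pp1:4 pp2:4 pp3:2
Op 6: write(P1, v0, 147). refcount(pp0)=2>1 -> COPY to pp4. 5 ppages; refcounts: pp0:1 pp1:4 pp2:4 pp3:2 pp4:1
Op 7: write(P1, v1, 191). refcount(pp1)=4>1 -> COPY to pp5. 6 ppages; refcounts: pp0:1 pp1:3 pp2:4 pp3:2 pp4:1 pp5:1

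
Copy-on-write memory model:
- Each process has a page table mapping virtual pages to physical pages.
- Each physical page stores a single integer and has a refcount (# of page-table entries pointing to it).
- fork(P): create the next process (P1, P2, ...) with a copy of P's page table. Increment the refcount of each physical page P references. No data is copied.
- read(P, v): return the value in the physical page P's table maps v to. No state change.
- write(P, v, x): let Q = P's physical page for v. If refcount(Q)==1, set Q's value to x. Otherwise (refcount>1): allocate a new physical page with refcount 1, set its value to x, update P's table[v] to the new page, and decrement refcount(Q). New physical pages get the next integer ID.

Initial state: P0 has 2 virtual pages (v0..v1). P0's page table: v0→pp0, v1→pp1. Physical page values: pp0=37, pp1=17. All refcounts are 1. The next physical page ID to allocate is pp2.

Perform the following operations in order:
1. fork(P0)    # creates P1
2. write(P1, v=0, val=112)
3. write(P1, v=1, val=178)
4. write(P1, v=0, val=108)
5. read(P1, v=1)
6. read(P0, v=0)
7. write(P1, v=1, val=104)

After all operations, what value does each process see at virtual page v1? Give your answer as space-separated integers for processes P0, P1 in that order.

Answer: 17 104

Derivation:
Op 1: fork(P0) -> P1. 2 ppages; refcounts: pp0:2 pp1:2
Op 2: write(P1, v0, 112). refcount(pp0)=2>1 -> COPY to pp2. 3 ppages; refcounts: pp0:1 pp1:2 pp2:1
Op 3: write(P1, v1, 178). refcount(pp1)=2>1 -> COPY to pp3. 4 ppages; refcounts: pp0:1 pp1:1 pp2:1 pp3:1
Op 4: write(P1, v0, 108). refcount(pp2)=1 -> write in place. 4 ppages; refcounts: pp0:1 pp1:1 pp2:1 pp3:1
Op 5: read(P1, v1) -> 178. No state change.
Op 6: read(P0, v0) -> 37. No state change.
Op 7: write(P1, v1, 104). refcount(pp3)=1 -> write in place. 4 ppages; refcounts: pp0:1 pp1:1 pp2:1 pp3:1
P0: v1 -> pp1 = 17
P1: v1 -> pp3 = 104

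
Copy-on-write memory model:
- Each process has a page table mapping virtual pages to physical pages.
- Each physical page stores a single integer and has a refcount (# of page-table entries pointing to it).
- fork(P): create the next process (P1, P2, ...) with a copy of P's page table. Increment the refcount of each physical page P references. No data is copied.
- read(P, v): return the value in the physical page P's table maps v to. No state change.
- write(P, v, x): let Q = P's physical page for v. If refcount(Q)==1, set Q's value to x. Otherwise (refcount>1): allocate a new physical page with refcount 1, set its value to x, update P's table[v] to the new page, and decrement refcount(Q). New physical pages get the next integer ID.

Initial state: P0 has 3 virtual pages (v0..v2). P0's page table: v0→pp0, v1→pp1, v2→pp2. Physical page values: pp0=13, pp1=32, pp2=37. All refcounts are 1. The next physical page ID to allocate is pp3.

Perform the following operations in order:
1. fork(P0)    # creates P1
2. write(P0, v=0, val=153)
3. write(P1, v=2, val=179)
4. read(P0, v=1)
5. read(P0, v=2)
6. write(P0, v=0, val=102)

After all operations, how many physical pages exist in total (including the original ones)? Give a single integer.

Op 1: fork(P0) -> P1. 3 ppages; refcounts: pp0:2 pp1:2 pp2:2
Op 2: write(P0, v0, 153). refcount(pp0)=2>1 -> COPY to pp3. 4 ppages; refcounts: pp0:1 pp1:2 pp2:2 pp3:1
Op 3: write(P1, v2, 179). refcount(pp2)=2>1 -> COPY to pp4. 5 ppages; refcounts: pp0:1 pp1:2 pp2:1 pp3:1 pp4:1
Op 4: read(P0, v1) -> 32. No state change.
Op 5: read(P0, v2) -> 37. No state change.
Op 6: write(P0, v0, 102). refcount(pp3)=1 -> write in place. 5 ppages; refcounts: pp0:1 pp1:2 pp2:1 pp3:1 pp4:1

Answer: 5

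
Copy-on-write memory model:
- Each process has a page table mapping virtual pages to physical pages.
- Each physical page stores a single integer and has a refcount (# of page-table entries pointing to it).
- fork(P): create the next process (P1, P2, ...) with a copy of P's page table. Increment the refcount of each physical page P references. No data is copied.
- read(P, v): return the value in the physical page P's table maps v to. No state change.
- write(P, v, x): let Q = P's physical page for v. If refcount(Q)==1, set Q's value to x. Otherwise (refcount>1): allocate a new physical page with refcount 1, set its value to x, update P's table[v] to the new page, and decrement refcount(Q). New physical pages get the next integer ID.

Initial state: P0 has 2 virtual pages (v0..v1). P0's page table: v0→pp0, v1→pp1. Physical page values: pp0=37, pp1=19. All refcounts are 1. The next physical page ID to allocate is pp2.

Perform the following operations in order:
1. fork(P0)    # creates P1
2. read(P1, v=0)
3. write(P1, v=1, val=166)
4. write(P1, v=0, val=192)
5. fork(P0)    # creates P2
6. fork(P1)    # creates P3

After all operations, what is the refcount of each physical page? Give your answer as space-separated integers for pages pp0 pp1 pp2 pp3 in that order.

Answer: 2 2 2 2

Derivation:
Op 1: fork(P0) -> P1. 2 ppages; refcounts: pp0:2 pp1:2
Op 2: read(P1, v0) -> 37. No state change.
Op 3: write(P1, v1, 166). refcount(pp1)=2>1 -> COPY to pp2. 3 ppages; refcounts: pp0:2 pp1:1 pp2:1
Op 4: write(P1, v0, 192). refcount(pp0)=2>1 -> COPY to pp3. 4 ppages; refcounts: pp0:1 pp1:1 pp2:1 pp3:1
Op 5: fork(P0) -> P2. 4 ppages; refcounts: pp0:2 pp1:2 pp2:1 pp3:1
Op 6: fork(P1) -> P3. 4 ppages; refcounts: pp0:2 pp1:2 pp2:2 pp3:2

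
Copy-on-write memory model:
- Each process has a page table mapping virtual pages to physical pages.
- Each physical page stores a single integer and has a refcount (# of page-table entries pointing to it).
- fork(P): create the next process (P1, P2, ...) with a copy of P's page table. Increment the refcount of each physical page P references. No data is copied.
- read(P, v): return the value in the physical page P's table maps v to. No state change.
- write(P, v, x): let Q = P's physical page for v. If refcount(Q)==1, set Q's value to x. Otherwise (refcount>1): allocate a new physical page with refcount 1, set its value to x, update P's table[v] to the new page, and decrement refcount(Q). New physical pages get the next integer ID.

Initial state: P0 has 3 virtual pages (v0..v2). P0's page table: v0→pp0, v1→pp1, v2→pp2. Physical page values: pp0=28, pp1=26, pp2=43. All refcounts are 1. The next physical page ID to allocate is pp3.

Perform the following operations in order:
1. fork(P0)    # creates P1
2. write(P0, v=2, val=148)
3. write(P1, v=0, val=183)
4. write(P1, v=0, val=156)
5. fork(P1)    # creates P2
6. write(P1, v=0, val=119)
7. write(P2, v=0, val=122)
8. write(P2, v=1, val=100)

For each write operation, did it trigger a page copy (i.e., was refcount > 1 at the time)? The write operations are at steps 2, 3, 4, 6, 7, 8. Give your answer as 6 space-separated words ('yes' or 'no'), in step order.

Op 1: fork(P0) -> P1. 3 ppages; refcounts: pp0:2 pp1:2 pp2:2
Op 2: write(P0, v2, 148). refcount(pp2)=2>1 -> COPY to pp3. 4 ppages; refcounts: pp0:2 pp1:2 pp2:1 pp3:1
Op 3: write(P1, v0, 183). refcount(pp0)=2>1 -> COPY to pp4. 5 ppages; refcounts: pp0:1 pp1:2 pp2:1 pp3:1 pp4:1
Op 4: write(P1, v0, 156). refcount(pp4)=1 -> write in place. 5 ppages; refcounts: pp0:1 pp1:2 pp2:1 pp3:1 pp4:1
Op 5: fork(P1) -> P2. 5 ppages; refcounts: pp0:1 pp1:3 pp2:2 pp3:1 pp4:2
Op 6: write(P1, v0, 119). refcount(pp4)=2>1 -> COPY to pp5. 6 ppages; refcounts: pp0:1 pp1:3 pp2:2 pp3:1 pp4:1 pp5:1
Op 7: write(P2, v0, 122). refcount(pp4)=1 -> write in place. 6 ppages; refcounts: pp0:1 pp1:3 pp2:2 pp3:1 pp4:1 pp5:1
Op 8: write(P2, v1, 100). refcount(pp1)=3>1 -> COPY to pp6. 7 ppages; refcounts: pp0:1 pp1:2 pp2:2 pp3:1 pp4:1 pp5:1 pp6:1

yes yes no yes no yes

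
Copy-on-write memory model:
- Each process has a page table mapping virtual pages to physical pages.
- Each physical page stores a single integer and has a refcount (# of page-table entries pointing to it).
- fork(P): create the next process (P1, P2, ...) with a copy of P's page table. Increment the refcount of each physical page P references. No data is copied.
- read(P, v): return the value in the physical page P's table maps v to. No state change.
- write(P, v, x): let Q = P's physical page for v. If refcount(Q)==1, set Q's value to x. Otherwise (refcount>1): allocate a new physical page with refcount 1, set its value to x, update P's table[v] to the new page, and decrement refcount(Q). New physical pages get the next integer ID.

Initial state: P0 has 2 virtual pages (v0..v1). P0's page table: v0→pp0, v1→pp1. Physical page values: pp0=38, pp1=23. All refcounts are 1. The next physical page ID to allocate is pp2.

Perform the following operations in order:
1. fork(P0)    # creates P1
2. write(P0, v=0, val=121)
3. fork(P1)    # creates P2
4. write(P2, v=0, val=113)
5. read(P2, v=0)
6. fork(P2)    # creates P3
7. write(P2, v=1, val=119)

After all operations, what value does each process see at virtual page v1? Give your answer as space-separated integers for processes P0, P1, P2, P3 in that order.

Answer: 23 23 119 23

Derivation:
Op 1: fork(P0) -> P1. 2 ppages; refcounts: pp0:2 pp1:2
Op 2: write(P0, v0, 121). refcount(pp0)=2>1 -> COPY to pp2. 3 ppages; refcounts: pp0:1 pp1:2 pp2:1
Op 3: fork(P1) -> P2. 3 ppages; refcounts: pp0:2 pp1:3 pp2:1
Op 4: write(P2, v0, 113). refcount(pp0)=2>1 -> COPY to pp3. 4 ppages; refcounts: pp0:1 pp1:3 pp2:1 pp3:1
Op 5: read(P2, v0) -> 113. No state change.
Op 6: fork(P2) -> P3. 4 ppages; refcounts: pp0:1 pp1:4 pp2:1 pp3:2
Op 7: write(P2, v1, 119). refcount(pp1)=4>1 -> COPY to pp4. 5 ppages; refcounts: pp0:1 pp1:3 pp2:1 pp3:2 pp4:1
P0: v1 -> pp1 = 23
P1: v1 -> pp1 = 23
P2: v1 -> pp4 = 119
P3: v1 -> pp1 = 23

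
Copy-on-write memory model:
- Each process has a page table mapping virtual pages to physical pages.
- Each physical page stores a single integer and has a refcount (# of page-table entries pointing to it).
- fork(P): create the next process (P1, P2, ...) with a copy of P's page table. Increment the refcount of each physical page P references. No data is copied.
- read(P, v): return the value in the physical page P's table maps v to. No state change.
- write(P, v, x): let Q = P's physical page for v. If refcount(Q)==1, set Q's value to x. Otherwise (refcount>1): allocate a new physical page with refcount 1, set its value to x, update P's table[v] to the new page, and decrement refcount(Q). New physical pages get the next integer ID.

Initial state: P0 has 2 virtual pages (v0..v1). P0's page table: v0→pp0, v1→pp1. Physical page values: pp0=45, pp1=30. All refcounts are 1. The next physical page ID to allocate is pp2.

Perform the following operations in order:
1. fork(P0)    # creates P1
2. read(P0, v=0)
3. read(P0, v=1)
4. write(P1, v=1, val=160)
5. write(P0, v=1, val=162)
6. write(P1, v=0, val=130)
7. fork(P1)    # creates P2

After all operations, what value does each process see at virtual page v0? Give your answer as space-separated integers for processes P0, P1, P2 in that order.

Answer: 45 130 130

Derivation:
Op 1: fork(P0) -> P1. 2 ppages; refcounts: pp0:2 pp1:2
Op 2: read(P0, v0) -> 45. No state change.
Op 3: read(P0, v1) -> 30. No state change.
Op 4: write(P1, v1, 160). refcount(pp1)=2>1 -> COPY to pp2. 3 ppages; refcounts: pp0:2 pp1:1 pp2:1
Op 5: write(P0, v1, 162). refcount(pp1)=1 -> write in place. 3 ppages; refcounts: pp0:2 pp1:1 pp2:1
Op 6: write(P1, v0, 130). refcount(pp0)=2>1 -> COPY to pp3. 4 ppages; refcounts: pp0:1 pp1:1 pp2:1 pp3:1
Op 7: fork(P1) -> P2. 4 ppages; refcounts: pp0:1 pp1:1 pp2:2 pp3:2
P0: v0 -> pp0 = 45
P1: v0 -> pp3 = 130
P2: v0 -> pp3 = 130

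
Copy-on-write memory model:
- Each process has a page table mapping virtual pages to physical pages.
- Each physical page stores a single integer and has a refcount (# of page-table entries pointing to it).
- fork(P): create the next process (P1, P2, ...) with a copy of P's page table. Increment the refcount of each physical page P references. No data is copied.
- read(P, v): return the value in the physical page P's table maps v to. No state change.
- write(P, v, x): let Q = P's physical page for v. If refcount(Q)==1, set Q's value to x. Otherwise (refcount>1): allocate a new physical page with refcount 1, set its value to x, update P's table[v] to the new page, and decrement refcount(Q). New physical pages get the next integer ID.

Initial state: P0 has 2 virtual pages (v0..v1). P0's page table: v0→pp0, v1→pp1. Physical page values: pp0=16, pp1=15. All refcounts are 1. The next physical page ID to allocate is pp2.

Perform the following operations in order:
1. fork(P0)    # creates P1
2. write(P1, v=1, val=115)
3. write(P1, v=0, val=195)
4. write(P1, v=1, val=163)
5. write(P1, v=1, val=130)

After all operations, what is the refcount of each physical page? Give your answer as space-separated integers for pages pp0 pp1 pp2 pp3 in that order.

Answer: 1 1 1 1

Derivation:
Op 1: fork(P0) -> P1. 2 ppages; refcounts: pp0:2 pp1:2
Op 2: write(P1, v1, 115). refcount(pp1)=2>1 -> COPY to pp2. 3 ppages; refcounts: pp0:2 pp1:1 pp2:1
Op 3: write(P1, v0, 195). refcount(pp0)=2>1 -> COPY to pp3. 4 ppages; refcounts: pp0:1 pp1:1 pp2:1 pp3:1
Op 4: write(P1, v1, 163). refcount(pp2)=1 -> write in place. 4 ppages; refcounts: pp0:1 pp1:1 pp2:1 pp3:1
Op 5: write(P1, v1, 130). refcount(pp2)=1 -> write in place. 4 ppages; refcounts: pp0:1 pp1:1 pp2:1 pp3:1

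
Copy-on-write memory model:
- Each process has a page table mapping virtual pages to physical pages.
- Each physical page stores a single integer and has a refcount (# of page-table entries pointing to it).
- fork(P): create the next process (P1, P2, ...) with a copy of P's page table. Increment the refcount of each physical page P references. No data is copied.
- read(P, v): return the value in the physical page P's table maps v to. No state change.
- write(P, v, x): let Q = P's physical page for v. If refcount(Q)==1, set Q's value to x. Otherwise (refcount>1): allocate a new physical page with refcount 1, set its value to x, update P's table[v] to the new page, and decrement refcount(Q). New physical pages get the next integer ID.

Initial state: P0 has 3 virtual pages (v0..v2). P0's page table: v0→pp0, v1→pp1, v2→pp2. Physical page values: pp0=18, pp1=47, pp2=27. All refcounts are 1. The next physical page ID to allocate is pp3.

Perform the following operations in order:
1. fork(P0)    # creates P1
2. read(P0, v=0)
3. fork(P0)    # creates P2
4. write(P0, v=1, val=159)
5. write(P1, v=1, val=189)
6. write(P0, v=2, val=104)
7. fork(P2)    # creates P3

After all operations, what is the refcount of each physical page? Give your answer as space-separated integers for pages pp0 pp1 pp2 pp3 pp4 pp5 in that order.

Op 1: fork(P0) -> P1. 3 ppages; refcounts: pp0:2 pp1:2 pp2:2
Op 2: read(P0, v0) -> 18. No state change.
Op 3: fork(P0) -> P2. 3 ppages; refcounts: pp0:3 pp1:3 pp2:3
Op 4: write(P0, v1, 159). refcount(pp1)=3>1 -> COPY to pp3. 4 ppages; refcounts: pp0:3 pp1:2 pp2:3 pp3:1
Op 5: write(P1, v1, 189). refcount(pp1)=2>1 -> COPY to pp4. 5 ppages; refcounts: pp0:3 pp1:1 pp2:3 pp3:1 pp4:1
Op 6: write(P0, v2, 104). refcount(pp2)=3>1 -> COPY to pp5. 6 ppages; refcounts: pp0:3 pp1:1 pp2:2 pp3:1 pp4:1 pp5:1
Op 7: fork(P2) -> P3. 6 ppages; refcounts: pp0:4 pp1:2 pp2:3 pp3:1 pp4:1 pp5:1

Answer: 4 2 3 1 1 1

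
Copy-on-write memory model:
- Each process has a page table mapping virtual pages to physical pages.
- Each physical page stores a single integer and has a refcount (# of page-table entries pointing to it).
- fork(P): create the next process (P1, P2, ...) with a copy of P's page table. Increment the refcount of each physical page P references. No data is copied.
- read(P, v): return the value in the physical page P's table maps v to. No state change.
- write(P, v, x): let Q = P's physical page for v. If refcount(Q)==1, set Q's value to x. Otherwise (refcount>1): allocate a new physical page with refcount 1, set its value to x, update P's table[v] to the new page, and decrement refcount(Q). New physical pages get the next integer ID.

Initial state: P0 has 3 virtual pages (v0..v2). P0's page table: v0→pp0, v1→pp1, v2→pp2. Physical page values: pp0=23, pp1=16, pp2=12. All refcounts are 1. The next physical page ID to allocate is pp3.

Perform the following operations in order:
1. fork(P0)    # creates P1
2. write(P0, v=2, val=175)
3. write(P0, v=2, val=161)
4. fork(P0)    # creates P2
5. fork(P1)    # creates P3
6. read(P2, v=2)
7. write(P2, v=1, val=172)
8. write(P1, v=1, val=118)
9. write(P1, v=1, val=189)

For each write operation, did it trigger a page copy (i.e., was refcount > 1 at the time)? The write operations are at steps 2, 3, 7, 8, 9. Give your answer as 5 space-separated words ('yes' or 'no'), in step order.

Op 1: fork(P0) -> P1. 3 ppages; refcounts: pp0:2 pp1:2 pp2:2
Op 2: write(P0, v2, 175). refcount(pp2)=2>1 -> COPY to pp3. 4 ppages; refcounts: pp0:2 pp1:2 pp2:1 pp3:1
Op 3: write(P0, v2, 161). refcount(pp3)=1 -> write in place. 4 ppages; refcounts: pp0:2 pp1:2 pp2:1 pp3:1
Op 4: fork(P0) -> P2. 4 ppages; refcounts: pp0:3 pp1:3 pp2:1 pp3:2
Op 5: fork(P1) -> P3. 4 ppages; refcounts: pp0:4 pp1:4 pp2:2 pp3:2
Op 6: read(P2, v2) -> 161. No state change.
Op 7: write(P2, v1, 172). refcount(pp1)=4>1 -> COPY to pp4. 5 ppages; refcounts: pp0:4 pp1:3 pp2:2 pp3:2 pp4:1
Op 8: write(P1, v1, 118). refcount(pp1)=3>1 -> COPY to pp5. 6 ppages; refcounts: pp0:4 pp1:2 pp2:2 pp3:2 pp4:1 pp5:1
Op 9: write(P1, v1, 189). refcount(pp5)=1 -> write in place. 6 ppages; refcounts: pp0:4 pp1:2 pp2:2 pp3:2 pp4:1 pp5:1

yes no yes yes no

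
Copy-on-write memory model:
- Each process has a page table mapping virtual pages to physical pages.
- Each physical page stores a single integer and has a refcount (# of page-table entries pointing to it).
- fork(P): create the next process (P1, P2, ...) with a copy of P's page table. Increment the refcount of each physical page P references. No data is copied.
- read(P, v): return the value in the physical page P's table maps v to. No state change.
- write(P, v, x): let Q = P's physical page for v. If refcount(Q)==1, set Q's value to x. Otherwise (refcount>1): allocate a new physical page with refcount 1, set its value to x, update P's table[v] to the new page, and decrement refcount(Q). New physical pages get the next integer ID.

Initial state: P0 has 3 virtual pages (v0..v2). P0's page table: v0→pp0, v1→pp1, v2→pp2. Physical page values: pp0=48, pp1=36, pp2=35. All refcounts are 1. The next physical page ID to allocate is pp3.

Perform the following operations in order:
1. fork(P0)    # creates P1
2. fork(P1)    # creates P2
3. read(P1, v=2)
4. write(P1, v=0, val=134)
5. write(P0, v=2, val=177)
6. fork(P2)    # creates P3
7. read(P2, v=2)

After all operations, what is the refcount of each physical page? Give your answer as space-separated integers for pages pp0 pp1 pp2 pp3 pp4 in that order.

Answer: 3 4 3 1 1

Derivation:
Op 1: fork(P0) -> P1. 3 ppages; refcounts: pp0:2 pp1:2 pp2:2
Op 2: fork(P1) -> P2. 3 ppages; refcounts: pp0:3 pp1:3 pp2:3
Op 3: read(P1, v2) -> 35. No state change.
Op 4: write(P1, v0, 134). refcount(pp0)=3>1 -> COPY to pp3. 4 ppages; refcounts: pp0:2 pp1:3 pp2:3 pp3:1
Op 5: write(P0, v2, 177). refcount(pp2)=3>1 -> COPY to pp4. 5 ppages; refcounts: pp0:2 pp1:3 pp2:2 pp3:1 pp4:1
Op 6: fork(P2) -> P3. 5 ppages; refcounts: pp0:3 pp1:4 pp2:3 pp3:1 pp4:1
Op 7: read(P2, v2) -> 35. No state change.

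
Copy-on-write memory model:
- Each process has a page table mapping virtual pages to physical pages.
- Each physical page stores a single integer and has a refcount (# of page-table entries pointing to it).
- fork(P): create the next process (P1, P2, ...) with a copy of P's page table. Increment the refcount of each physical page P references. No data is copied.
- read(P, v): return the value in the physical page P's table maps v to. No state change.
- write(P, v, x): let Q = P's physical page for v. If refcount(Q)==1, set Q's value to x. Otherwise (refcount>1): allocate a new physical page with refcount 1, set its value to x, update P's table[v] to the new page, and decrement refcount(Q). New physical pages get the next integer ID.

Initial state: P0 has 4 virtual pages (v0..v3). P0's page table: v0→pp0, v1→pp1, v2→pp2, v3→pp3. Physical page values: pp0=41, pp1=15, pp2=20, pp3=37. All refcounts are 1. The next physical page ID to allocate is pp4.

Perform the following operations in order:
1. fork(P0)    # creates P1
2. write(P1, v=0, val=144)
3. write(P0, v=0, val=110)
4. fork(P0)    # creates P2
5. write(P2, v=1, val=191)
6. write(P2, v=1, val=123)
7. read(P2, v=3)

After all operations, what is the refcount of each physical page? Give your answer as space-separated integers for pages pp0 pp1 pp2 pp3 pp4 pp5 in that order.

Op 1: fork(P0) -> P1. 4 ppages; refcounts: pp0:2 pp1:2 pp2:2 pp3:2
Op 2: write(P1, v0, 144). refcount(pp0)=2>1 -> COPY to pp4. 5 ppages; refcounts: pp0:1 pp1:2 pp2:2 pp3:2 pp4:1
Op 3: write(P0, v0, 110). refcount(pp0)=1 -> write in place. 5 ppages; refcounts: pp0:1 pp1:2 pp2:2 pp3:2 pp4:1
Op 4: fork(P0) -> P2. 5 ppages; refcounts: pp0:2 pp1:3 pp2:3 pp3:3 pp4:1
Op 5: write(P2, v1, 191). refcount(pp1)=3>1 -> COPY to pp5. 6 ppages; refcounts: pp0:2 pp1:2 pp2:3 pp3:3 pp4:1 pp5:1
Op 6: write(P2, v1, 123). refcount(pp5)=1 -> write in place. 6 ppages; refcounts: pp0:2 pp1:2 pp2:3 pp3:3 pp4:1 pp5:1
Op 7: read(P2, v3) -> 37. No state change.

Answer: 2 2 3 3 1 1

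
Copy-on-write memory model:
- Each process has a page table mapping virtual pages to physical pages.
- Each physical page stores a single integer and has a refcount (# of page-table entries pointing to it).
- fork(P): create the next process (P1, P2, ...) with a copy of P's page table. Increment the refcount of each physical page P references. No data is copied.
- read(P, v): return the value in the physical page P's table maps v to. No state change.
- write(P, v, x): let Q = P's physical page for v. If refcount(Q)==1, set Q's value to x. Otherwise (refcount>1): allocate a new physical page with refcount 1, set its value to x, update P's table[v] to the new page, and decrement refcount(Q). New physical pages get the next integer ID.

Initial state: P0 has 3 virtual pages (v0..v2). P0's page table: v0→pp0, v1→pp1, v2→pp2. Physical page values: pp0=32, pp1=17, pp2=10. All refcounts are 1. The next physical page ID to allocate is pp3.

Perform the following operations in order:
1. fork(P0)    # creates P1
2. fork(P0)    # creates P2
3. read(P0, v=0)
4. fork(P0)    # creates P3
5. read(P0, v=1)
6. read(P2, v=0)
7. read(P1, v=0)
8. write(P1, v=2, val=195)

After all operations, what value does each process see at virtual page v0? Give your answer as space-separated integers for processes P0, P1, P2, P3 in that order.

Answer: 32 32 32 32

Derivation:
Op 1: fork(P0) -> P1. 3 ppages; refcounts: pp0:2 pp1:2 pp2:2
Op 2: fork(P0) -> P2. 3 ppages; refcounts: pp0:3 pp1:3 pp2:3
Op 3: read(P0, v0) -> 32. No state change.
Op 4: fork(P0) -> P3. 3 ppages; refcounts: pp0:4 pp1:4 pp2:4
Op 5: read(P0, v1) -> 17. No state change.
Op 6: read(P2, v0) -> 32. No state change.
Op 7: read(P1, v0) -> 32. No state change.
Op 8: write(P1, v2, 195). refcount(pp2)=4>1 -> COPY to pp3. 4 ppages; refcounts: pp0:4 pp1:4 pp2:3 pp3:1
P0: v0 -> pp0 = 32
P1: v0 -> pp0 = 32
P2: v0 -> pp0 = 32
P3: v0 -> pp0 = 32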